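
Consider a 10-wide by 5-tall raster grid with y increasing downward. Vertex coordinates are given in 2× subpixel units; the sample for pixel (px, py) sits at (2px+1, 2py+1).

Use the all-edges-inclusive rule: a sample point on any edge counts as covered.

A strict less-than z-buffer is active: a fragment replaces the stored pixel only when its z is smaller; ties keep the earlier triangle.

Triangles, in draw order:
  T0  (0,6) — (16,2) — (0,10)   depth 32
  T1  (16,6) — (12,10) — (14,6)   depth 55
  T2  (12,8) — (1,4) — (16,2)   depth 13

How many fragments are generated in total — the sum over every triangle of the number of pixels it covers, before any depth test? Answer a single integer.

T0:
  2·area = 64
  edge (0, 6)→(16, 2): d=(16,-4) inclusive
  edge (16, 2)→(0, 10): d=(-16,8) inclusive
  edge (0, 10)→(0, 6): d=(0,-4) inclusive
    (6,1)@(13, 3): e=[4,8,52] → #
    (7,1)@(15, 3): e=[12,-8,60] → ·
    (2,2)@(5, 5): e=[4,40,20] → #
    (3,2)@(7, 5): e=[12,24,28] → #
    (4,2)@(9, 5): e=[20,8,36] → #
    (5,2)@(11, 5): e=[28,-8,44] → ·
    (6,2)@(13, 5): e=[36,-24,52] → ·
    (0,3)@(1, 7): e=[20,40,4] → #
    (1,3)@(3, 7): e=[28,24,12] → #
    (3,3)@(7, 7): e=[44,-8,28] → ·
    (4,3)@(9, 7): e=[52,-24,36] → ·
    (0,4)@(1, 9): e=[52,8,4] → #
  covered (8 px):
    · · · · · · · · · ·
    · · · · · · # · · ·
    · · # # # · · · · ·
    # # # · · · · · · ·
    # · · · · · · · · ·
T1:
  2·area = 8
  edge (16, 6)→(12, 10): d=(-4,4) inclusive
  edge (12, 10)→(14, 6): d=(2,-4) inclusive
  edge (14, 6)→(16, 6): d=(2,0) inclusive
    (9,1)@(19, 3): e=[0,14,-6] → ·  [on edge]
    (8,2)@(17, 5): e=[0,10,-2] → ·  [on edge]
    (7,3)@(15, 7): e=[0,6,2] → #  [on edge]
    (8,3)@(17, 7): e=[-8,14,2] → ·
    (6,4)@(13, 9): e=[0,2,6] → #  [on edge]
    (7,4)@(15, 9): e=[-8,10,6] → ·
  covered (2 px):
    · · · · · · · · · ·
    · · · · · · · · · ·
    · · · · · · · · · ·
    · · · · · · · # · ·
    · · · · · · # · · ·
T2:
  2·area = 82
  edge (12, 8)→(1, 4): d=(-11,-4) inclusive
  edge (1, 4)→(16, 2): d=(15,-2) inclusive
  edge (16, 2)→(12, 8): d=(-4,6) inclusive
    (4,1)@(9, 3): e=[43,1,38] → #
    (5,1)@(11, 3): e=[51,5,26] → #
    (6,1)@(13, 3): e=[59,9,14] → #
    (7,1)@(15, 3): e=[67,13,2] → #
    (8,1)@(17, 3): e=[75,17,-10] → ·
    (2,2)@(5, 5): e=[5,23,54] → #
    (3,2)@(7, 5): e=[13,27,42] → #
    (7,2)@(15, 5): e=[45,43,-6] → ·
    (2,3)@(5, 7): e=[-17,53,46] → ·
    (3,3)@(7, 7): e=[-9,57,34] → ·
    (4,3)@(9, 7): e=[-1,61,22] → ·
    (5,3)@(11, 7): e=[7,65,10] → #
  covered (10 px):
    · · · · · · · · · ·
    · · · · # # # # · ·
    · · # # # # # · · ·
    · · · · · # · · · ·
    · · · · · · · · · ·

Result: 20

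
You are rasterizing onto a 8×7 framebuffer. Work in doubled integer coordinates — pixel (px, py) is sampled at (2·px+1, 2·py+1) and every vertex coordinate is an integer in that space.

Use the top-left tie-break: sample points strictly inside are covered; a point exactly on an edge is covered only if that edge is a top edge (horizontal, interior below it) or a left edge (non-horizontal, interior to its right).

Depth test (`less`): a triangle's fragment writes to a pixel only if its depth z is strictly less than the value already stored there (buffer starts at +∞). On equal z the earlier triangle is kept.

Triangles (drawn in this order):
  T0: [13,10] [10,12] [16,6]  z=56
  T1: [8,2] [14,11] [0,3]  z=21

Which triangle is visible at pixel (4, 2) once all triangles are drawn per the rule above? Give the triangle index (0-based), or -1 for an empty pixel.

T0:
  2·area = 6
  edge (13, 10)→(10, 12): d=(-3,2) right/bottom  bias=-1
  edge (10, 12)→(16, 6): d=(6,-6) top-left  bias=+0
  edge (16, 6)→(13, 10): d=(-3,4) right/bottom  bias=-1
    (7,3)@(15, 7): e=[5,0,1] → X  [on edge]
    (6,4)@(13, 9): e=[3,0,3] → X  [on edge]
    (7,4)@(15, 9): e=[-1,12,-5] → .
    (5,5)@(11, 11): e=[1,0,5] → X  [on edge]
    (6,5)@(13, 11): e=[-3,12,-3] → .
    (4,6)@(9, 13): e=[-1,0,7] → .  [on edge]
    (5,6)@(11, 13): e=[-5,12,-1] → .
  covered (3 px):
    . . . . . . . .
    . . . . . . . .
    . . . . . . . .
    . . . . . . . X
    . . . . . . X .
    . . . . . X . .
    . . . . . . . .
T1:
  2·area = 78
  edge (8, 2)→(14, 11): d=(6,9) right/bottom  bias=-1
  edge (14, 11)→(0, 3): d=(-14,-8) top-left  bias=+0
  edge (0, 3)→(8, 2): d=(8,-1) top-left  bias=+0
    (0,1)@(1, 3): e=[69,8,1] → X
    (1,1)@(3, 3): e=[51,24,3] → X
    (2,1)@(5, 3): e=[33,40,5] → X
    (3,1)@(7, 3): e=[15,56,7] → X
    (4,1)@(9, 3): e=[-3,72,9] → .
    (0,2)@(1, 5): e=[81,-20,17] → .
    (1,2)@(3, 5): e=[63,-4,19] → .
    (2,2)@(5, 5): e=[45,12,21] → X
    (4,2)@(9, 5): e=[9,44,25] → X
    (5,2)@(11, 5): e=[-9,60,27] → .
    (2,3)@(5, 7): e=[57,-16,37] → .
    (3,3)@(7, 7): e=[39,0,39] → X  [on edge]
  covered (11 px):
    . . . . . . . .
    X X X X . . . .
    . . X X X . . .
    . . . X X X . .
    . . . . . X . .
    . . . . . . . .
    . . . . . . . .

Z-buffer (winner per pixel, '.' = empty):
  . . . . . . . .
  1 1 1 1 . . . .
  . . 1 1 1 . . .
  . . . 1 1 1 . 0
  . . . . . 1 0 .
  . . . . . 0 . .
  . . . . . . . .

Answer: 1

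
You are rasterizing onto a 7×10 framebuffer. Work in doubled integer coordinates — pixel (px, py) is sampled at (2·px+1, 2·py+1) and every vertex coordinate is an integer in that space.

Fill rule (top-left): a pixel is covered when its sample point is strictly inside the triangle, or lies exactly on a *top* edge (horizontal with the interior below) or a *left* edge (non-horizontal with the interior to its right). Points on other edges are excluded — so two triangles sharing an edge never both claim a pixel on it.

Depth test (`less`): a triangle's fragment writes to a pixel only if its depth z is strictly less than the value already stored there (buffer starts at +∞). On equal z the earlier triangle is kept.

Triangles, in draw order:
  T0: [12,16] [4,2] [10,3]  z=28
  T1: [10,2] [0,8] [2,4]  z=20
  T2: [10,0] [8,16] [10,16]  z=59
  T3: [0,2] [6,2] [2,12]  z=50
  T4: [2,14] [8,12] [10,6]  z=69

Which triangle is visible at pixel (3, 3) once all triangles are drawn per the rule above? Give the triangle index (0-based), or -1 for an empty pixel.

T0:
  2·area = 76
  edge (12, 16)→(4, 2): d=(-8,-14) top-left  bias=+0
  edge (4, 2)→(10, 3): d=(6,1) right/bottom  bias=-1
  edge (10, 3)→(12, 16): d=(2,13) right/bottom  bias=-1
    (2,1)@(5, 3): e=[6,5,65] → X
    (3,1)@(7, 3): e=[34,3,39] → X
    (4,1)@(9, 3): e=[62,1,13] → X
    (5,1)@(11, 3): e=[90,-1,-13] → .
    (2,2)@(5, 5): e=[-10,17,69] → .
    (3,2)@(7, 5): e=[18,15,43] → X
    (5,2)@(11, 5): e=[74,11,-9] → .
    (3,3)@(7, 7): e=[2,27,47] → X
    (5,3)@(11, 7): e=[58,23,-5] → .
    (3,4)@(7, 9): e=[-14,39,51] → .
    (4,4)@(9, 9): e=[14,37,25] → X
    (5,4)@(11, 9): e=[42,35,-1] → .
  covered (10 px):
    . . . . . . .
    . . X X X . .
    . . . X X . .
    . . . X X . .
    . . . . X . .
    . . . . . X .
    . . . . . X .
    . . . . . . .
    . . . . . . .
    . . . . . . .
T1:
  2·area = 28
  edge (10, 2)→(0, 8): d=(-10,6) right/bottom  bias=-1
  edge (0, 8)→(2, 4): d=(2,-4) top-left  bias=+0
  edge (2, 4)→(10, 2): d=(8,-2) top-left  bias=+0
    (3,1)@(7, 3): e=[8,18,2] → X
    (4,1)@(9, 3): e=[-4,26,6] → .
    (1,2)@(3, 5): e=[12,6,10] → X
    (2,2)@(5, 5): e=[0,14,14] → .  [on edge]
    (3,2)@(7, 5): e=[-12,22,18] → .
    (0,3)@(1, 7): e=[4,2,22] → X
    (1,3)@(3, 7): e=[-8,10,26] → .
    (0,4)@(1, 9): e=[-16,6,38] → .
  covered (3 px):
    . . . . . . .
    . . . X . . .
    . X . . . . .
    X . . . . . .
    . . . . . . .
    . . . . . . .
    . . . . . . .
    . . . . . . .
    . . . . . . .
    . . . . . . .
T2:
  2·area = 32  (B↔C swapped to make it positive)
  edge (10, 0)→(10, 16): d=(0,16) right/bottom  bias=-1
  edge (10, 16)→(8, 16): d=(-2,0) right/bottom  bias=-1
  edge (8, 16)→(10, 0): d=(2,-16) top-left  bias=+0
    (4,4)@(9, 9): e=[16,14,2] → X
    (5,4)@(11, 9): e=[-16,14,34] → .
    (4,5)@(9, 11): e=[16,10,6] → X
    (5,5)@(11, 11): e=[-16,10,38] → .
    (4,6)@(9, 13): e=[16,6,10] → X
    (5,6)@(11, 13): e=[-16,6,42] → .
    (4,7)@(9, 15): e=[16,2,14] → X
    (5,7)@(11, 15): e=[-16,2,46] → .
    (4,8)@(9, 17): e=[16,-2,18] → .
  covered (4 px):
    . . . . . . .
    . . . . . . .
    . . . . . . .
    . . . . . . .
    . . . . X . .
    . . . . X . .
    . . . . X . .
    . . . . X . .
    . . . . . . .
    . . . . . . .
T3:
  2·area = 60
  edge (0, 2)→(6, 2): d=(6,0) top-left  bias=+0
  edge (6, 2)→(2, 12): d=(-4,10) right/bottom  bias=-1
  edge (2, 12)→(0, 2): d=(-2,-10) top-left  bias=+0
    (0,1)@(1, 3): e=[6,46,8] → X
    (1,1)@(3, 3): e=[6,26,28] → X
    (2,1)@(5, 3): e=[6,6,48] → X
    (3,1)@(7, 3): e=[6,-14,68] → .
    (0,2)@(1, 5): e=[18,38,4] → X
    (2,2)@(5, 5): e=[18,-2,44] → .
    (0,3)@(1, 7): e=[30,30,0] → X  [on edge]
    (2,3)@(5, 7): e=[30,-10,40] → .
    (0,4)@(1, 9): e=[42,22,-4] → .
    (1,4)@(3, 9): e=[42,2,16] → X
    (2,4)@(5, 9): e=[42,-18,36] → .
    (1,5)@(3, 11): e=[54,-6,12] → .
    (1,8)@(3, 17): e=[90,-30,0] → .  [on edge]
  covered (8 px):
    . . . . . . .
    X X X . . . .
    X X . . . . .
    X X . . . . .
    . X . . . . .
    . . . . . . .
    . . . . . . .
    . . . . . . .
    . . . . . . .
    . . . . . . .
T4:
  2·area = 32  (B↔C swapped to make it positive)
  edge (2, 14)→(10, 6): d=(8,-8) top-left  bias=+0
  edge (10, 6)→(8, 12): d=(-2,6) right/bottom  bias=-1
  edge (8, 12)→(2, 14): d=(-6,2) right/bottom  bias=-1
    (5,1)@(11, 3): e=[-16,0,48] → .  [on edge]
    (6,1)@(13, 3): e=[0,-12,44] → .  [on edge]
    (5,2)@(11, 5): e=[0,-4,36] → .  [on edge]
    (4,3)@(9, 7): e=[0,4,28] → X  [on edge]
    (5,3)@(11, 7): e=[16,-8,24] → .
    (3,4)@(7, 9): e=[0,12,20] → X  [on edge]
    (4,4)@(9, 9): e=[16,0,16] → .  [on edge]
    (2,5)@(5, 11): e=[0,20,12] → X  [on edge]
    (4,5)@(9, 11): e=[32,-4,4] → .
    (5,5)@(11, 11): e=[48,-16,0] → .  [on edge]
    (1,6)@(3, 13): e=[0,28,4] → X  [on edge]
    (2,6)@(5, 13): e=[16,16,0] → .  [on edge]
    (0,7)@(1, 15): e=[0,36,-4] → .  [on edge]
    (3,7)@(7, 15): e=[48,0,-16] → .  [on edge]
  covered (5 px):
    . . . . . . .
    . . . . . . .
    . . . . . . .
    . . . . X . .
    . . . X . . .
    . . X X . . .
    . X . . . . .
    . . . . . . .
    . . . . . . .
    . . . . . . .

Z-buffer (winner per pixel, '.' = empty):
  . . . . . . .
  3 3 0 1 0 . .
  3 1 . 0 0 . .
  1 3 . 0 0 . .
  . 3 . 4 0 . .
  . . 4 4 2 0 .
  . 4 . . 2 0 .
  . . . . 2 . .
  . . . . . . .
  . . . . . . .

Answer: 0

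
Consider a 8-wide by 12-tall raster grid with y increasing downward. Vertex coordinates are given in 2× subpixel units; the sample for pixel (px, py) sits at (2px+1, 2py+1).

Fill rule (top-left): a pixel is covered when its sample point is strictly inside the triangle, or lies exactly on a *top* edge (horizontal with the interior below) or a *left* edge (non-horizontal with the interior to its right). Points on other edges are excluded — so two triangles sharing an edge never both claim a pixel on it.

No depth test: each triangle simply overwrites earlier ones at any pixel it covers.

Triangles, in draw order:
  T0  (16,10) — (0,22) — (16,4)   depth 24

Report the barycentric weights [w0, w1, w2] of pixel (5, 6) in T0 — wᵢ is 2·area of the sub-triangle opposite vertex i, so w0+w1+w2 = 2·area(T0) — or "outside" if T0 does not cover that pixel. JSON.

T0:
  2·area = 96
  edge (16, 10)→(0, 22): d=(-16,12) right/bottom  bias=-1
  edge (0, 22)→(16, 4): d=(16,-18) top-left  bias=+0
  edge (16, 4)→(16, 10): d=(0,6) right/bottom  bias=-1
    (7,3)@(15, 7): e=[60,30,6] → X
    (6,4)@(13, 9): e=[52,26,18] → X
    (5,5)@(11, 11): e=[44,22,30] → X
    (7,5)@(15, 11): e=[-4,94,6] → .
    (4,6)@(9, 13): e=[36,18,42] → X
    (6,6)@(13, 13): e=[-12,90,18] → .
    (3,7)@(7, 15): e=[28,14,54] → X
    (5,7)@(11, 15): e=[-20,86,30] → .
    (2,8)@(5, 17): e=[20,10,66] → X
    (3,8)@(7, 17): e=[-4,46,54] → .
    (4,8)@(9, 17): e=[-28,82,42] → .
    (1,9)@(3, 19): e=[12,6,78] → X
  covered (12 px):
    . . . . . . . .
    . . . . . . . .
    . . . . . . . .
    . . . . . . . X
    . . . . . . X X
    . . . . . X X .
    . . . . X X . .
    . . . X X . . .
    . . X . . . . .
    . X . . . . . .
    X . . . . . . .
    . . . . . . . .

Result: [54,30,12]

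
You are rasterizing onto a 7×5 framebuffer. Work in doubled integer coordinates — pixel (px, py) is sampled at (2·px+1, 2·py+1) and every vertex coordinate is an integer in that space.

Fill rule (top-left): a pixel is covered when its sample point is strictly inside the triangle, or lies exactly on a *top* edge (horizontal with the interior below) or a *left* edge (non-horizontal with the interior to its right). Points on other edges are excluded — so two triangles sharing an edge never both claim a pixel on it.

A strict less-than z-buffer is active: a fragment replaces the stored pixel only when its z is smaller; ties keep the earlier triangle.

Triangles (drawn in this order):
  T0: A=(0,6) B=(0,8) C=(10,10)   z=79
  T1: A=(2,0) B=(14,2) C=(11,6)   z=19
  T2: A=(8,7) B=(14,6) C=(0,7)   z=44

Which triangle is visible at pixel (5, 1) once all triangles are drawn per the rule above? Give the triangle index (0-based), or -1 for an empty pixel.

T0:
  2·area = 20  (B↔C swapped to make it positive)
  edge (0, 6)→(10, 10): d=(10,4) right/bottom  bias=-1
  edge (10, 10)→(0, 8): d=(-10,-2) top-left  bias=+0
  edge (0, 8)→(0, 6): d=(0,-2) top-left  bias=+0
    (0,3)@(1, 7): e=[6,12,2] → █
    (1,3)@(3, 7): e=[-2,16,6] → ·
    (0,4)@(1, 9): e=[26,-8,2] → ·
    (2,4)@(5, 9): e=[10,0,10] → █  [on edge]
    (3,4)@(7, 9): e=[2,4,14] → █
    (4,4)@(9, 9): e=[-6,8,18] → ·
  covered (3 px):
    · · · · · · ·
    · · · · · · ·
    · · · · · · ·
    █ · · · · · ·
    · · █ █ · · ·
T1:
  2·area = 54
  edge (2, 0)→(14, 2): d=(12,2) right/bottom  bias=-1
  edge (14, 2)→(11, 6): d=(-3,4) right/bottom  bias=-1
  edge (11, 6)→(2, 0): d=(-9,-6) top-left  bias=+0
    (2,0)@(5, 1): e=[6,39,9] → █
    (3,0)@(7, 1): e=[2,31,21] → █
    (4,0)@(9, 1): e=[-2,23,33] → ·
    (2,1)@(5, 3): e=[30,33,-9] → ·
    (3,1)@(7, 3): e=[26,25,3] → █
    (4,1)@(9, 3): e=[22,17,15] → █
    (5,1)@(11, 3): e=[18,9,27] → █
    (6,1)@(13, 3): e=[14,1,39] → █
    (3,2)@(7, 5): e=[50,19,-15] → ·
    (4,2)@(9, 5): e=[46,11,-3] → ·
    (5,2)@(11, 5): e=[42,3,9] → █
    (6,2)@(13, 5): e=[38,-5,21] → ·
  covered (7 px):
    · · █ █ · · ·
    · · · █ █ █ █
    · · · · · █ ·
    · · · · · · ·
    · · · · · · ·
T2:
  2·area = 8  (B↔C swapped to make it positive)
  edge (8, 7)→(0, 7): d=(-8,0) right/bottom  bias=-1
  edge (0, 7)→(14, 6): d=(14,-1) top-left  bias=+0
  edge (14, 6)→(8, 7): d=(-6,1) right/bottom  bias=-1
    (0,3)@(1, 7): e=[0,1,7] → ·  [on edge]
    (1,3)@(3, 7): e=[0,3,5] → ·  [on edge]
    (2,3)@(5, 7): e=[0,5,3] → ·  [on edge]
    (3,3)@(7, 7): e=[0,7,1] → ·  [on edge]
    (4,3)@(9, 7): e=[0,9,-1] → ·  [on edge]
    (5,3)@(11, 7): e=[0,11,-3] → ·  [on edge]
    (6,3)@(13, 7): e=[0,13,-5] → ·  [on edge]
  covered (0 px):
    · · · · · · ·
    · · · · · · ·
    · · · · · · ·
    · · · · · · ·
    · · · · · · ·

Z-buffer (winner per pixel, '.' = empty):
  . . 1 1 . . .
  . . . 1 1 1 1
  . . . . . 1 .
  0 . . . . . .
  . . 0 0 . . .

Answer: 1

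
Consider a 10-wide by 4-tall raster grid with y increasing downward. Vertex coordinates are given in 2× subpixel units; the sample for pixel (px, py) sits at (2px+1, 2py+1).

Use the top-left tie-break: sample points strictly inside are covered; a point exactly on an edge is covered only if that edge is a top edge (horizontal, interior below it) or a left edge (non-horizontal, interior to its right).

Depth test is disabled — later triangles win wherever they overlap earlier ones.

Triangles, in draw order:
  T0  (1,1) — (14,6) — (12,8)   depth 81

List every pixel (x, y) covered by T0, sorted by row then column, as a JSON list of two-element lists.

T0:
  2·area = 36
  edge (1, 1)→(14, 6): d=(13,5) right/bottom  bias=-1
  edge (14, 6)→(12, 8): d=(-2,2) right/bottom  bias=-1
  edge (12, 8)→(1, 1): d=(-11,-7) top-left  bias=+0
    (0,0)@(1, 1): e=[0,36,0] → .  [on edge]
    (9,0)@(19, 1): e=[-90,0,126] → .  [on edge]
    (2,1)@(5, 3): e=[6,24,6] → X
    (3,1)@(7, 3): e=[-4,20,20] → .
    (8,1)@(17, 3): e=[-54,0,90] → .  [on edge]
    (2,2)@(5, 5): e=[32,20,-16] → .
    (4,2)@(9, 5): e=[12,12,12] → X
    (5,2)@(11, 5): e=[2,8,26] → X
    (6,2)@(13, 5): e=[-8,4,40] → .
    (7,2)@(15, 5): e=[-18,0,54] → .  [on edge]
    (4,3)@(9, 7): e=[38,8,-10] → .
    (5,3)@(11, 7): e=[28,4,4] → X
    (6,3)@(13, 7): e=[18,0,18] → .  [on edge]
  covered (4 px):
    . . . . . . . . . .
    . . X . . . . . . .
    . . . . X X . . . .
    . . . . . X . . . .

Final: [[2,1],[4,2],[5,2],[5,3]]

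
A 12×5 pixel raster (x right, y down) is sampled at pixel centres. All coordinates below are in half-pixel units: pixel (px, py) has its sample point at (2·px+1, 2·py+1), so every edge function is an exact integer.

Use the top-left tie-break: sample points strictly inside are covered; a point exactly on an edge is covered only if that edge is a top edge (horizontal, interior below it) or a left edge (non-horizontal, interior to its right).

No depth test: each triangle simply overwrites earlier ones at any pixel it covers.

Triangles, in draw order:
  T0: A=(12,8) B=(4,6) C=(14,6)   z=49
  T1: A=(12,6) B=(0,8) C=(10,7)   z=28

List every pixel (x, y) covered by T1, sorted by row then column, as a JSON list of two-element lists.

T0:
  2·area = 20
  edge (12, 8)→(4, 6): d=(-8,-2) top-left  bias=+0
  edge (4, 6)→(14, 6): d=(10,0) top-left  bias=+0
  edge (14, 6)→(12, 8): d=(-2,2) right/bottom  bias=-1
    (9,0)@(19, 1): e=[70,-50,0] → .  [on edge]
    (8,1)@(17, 3): e=[50,-30,0] → .  [on edge]
    (7,2)@(15, 5): e=[30,-10,0] → .  [on edge]
    (4,3)@(9, 7): e=[2,10,8] → X
    (5,3)@(11, 7): e=[6,10,4] → X
    (6,3)@(13, 7): e=[10,10,0] → .  [on edge]
    (4,4)@(9, 9): e=[-14,30,4] → .
    (5,4)@(11, 9): e=[-10,30,0] → .  [on edge]
  covered (2 px):
    . . . . . . . . . . . .
    . . . . . . . . . . . .
    . . . . . . . . . . . .
    . . . . X X . . . . . .
    . . . . . . . . . . . .
T1:
  2·area = 8  (B↔C swapped to make it positive)
  edge (12, 6)→(10, 7): d=(-2,1) right/bottom  bias=-1
  edge (10, 7)→(0, 8): d=(-10,1) right/bottom  bias=-1
  edge (0, 8)→(12, 6): d=(12,-2) top-left  bias=+0
    (3,3)@(7, 7): e=[3,3,2] → X
    (4,3)@(9, 7): e=[1,1,6] → X
    (5,3)@(11, 7): e=[-1,-1,10] → .
    (3,4)@(7, 9): e=[-1,-17,26] → .
    (4,4)@(9, 9): e=[-3,-19,30] → .
  covered (2 px):
    . . . . . . . . . . . .
    . . . . . . . . . . . .
    . . . . . . . . . . . .
    . . . X X . . . . . . .
    . . . . . . . . . . . .

Answer: [[3,3],[4,3]]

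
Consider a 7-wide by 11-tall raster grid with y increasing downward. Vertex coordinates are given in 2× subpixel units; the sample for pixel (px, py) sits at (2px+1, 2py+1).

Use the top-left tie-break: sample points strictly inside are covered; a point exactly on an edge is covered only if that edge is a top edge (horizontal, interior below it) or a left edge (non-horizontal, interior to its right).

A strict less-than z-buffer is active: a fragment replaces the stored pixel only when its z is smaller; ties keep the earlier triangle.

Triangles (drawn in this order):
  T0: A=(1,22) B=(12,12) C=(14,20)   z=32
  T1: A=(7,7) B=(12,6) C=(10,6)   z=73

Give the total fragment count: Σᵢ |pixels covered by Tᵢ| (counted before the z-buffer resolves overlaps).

T0:
  2·area = 108
  edge (1, 22)→(12, 12): d=(11,-10) top-left  bias=+0
  edge (12, 12)→(14, 20): d=(2,8) right/bottom  bias=-1
  edge (14, 20)→(1, 22): d=(-13,2) right/bottom  bias=-1
    (5,6)@(11, 13): e=[1,10,97] → █
    (6,6)@(13, 13): e=[21,-6,93] → ·
    (4,7)@(9, 15): e=[3,30,75] → █
    (6,7)@(13, 15): e=[43,-2,67] → ·
    (3,8)@(7, 17): e=[5,50,53] → █
    (6,8)@(13, 17): e=[65,2,41] → █
    (2,9)@(5, 19): e=[7,70,31] → █
    (1,10)@(3, 21): e=[9,90,9] → █
    (4,10)@(9, 21): e=[69,42,-3] → ·
    (5,10)@(11, 21): e=[89,26,-7] → ·
    (6,10)@(13, 21): e=[109,10,-11] → ·
  covered (15 px):
    · · · · · · ·
    · · · · · · ·
    · · · · · · ·
    · · · · · · ·
    · · · · · · ·
    · · · · · · ·
    · · · · · █ ·
    · · · · █ █ ·
    · · · █ █ █ █
    · · █ █ █ █ █
    · █ █ █ · · ·
T1:
  2·area = 2  (B↔C swapped to make it positive)
  edge (7, 7)→(10, 6): d=(3,-1) top-left  bias=+0
  edge (10, 6)→(12, 6): d=(2,0) top-left  bias=+0
  edge (12, 6)→(7, 7): d=(-5,1) right/bottom  bias=-1
    (6,2)@(13, 5): e=[0,-2,4] → ·  [on edge]
    (3,3)@(7, 7): e=[0,2,0] → ·  [on edge]
    (0,4)@(1, 9): e=[0,6,-4] → ·  [on edge]
  covered (0 px):
    · · · · · · ·
    · · · · · · ·
    · · · · · · ·
    · · · · · · ·
    · · · · · · ·
    · · · · · · ·
    · · · · · · ·
    · · · · · · ·
    · · · · · · ·
    · · · · · · ·
    · · · · · · ·

Final: 15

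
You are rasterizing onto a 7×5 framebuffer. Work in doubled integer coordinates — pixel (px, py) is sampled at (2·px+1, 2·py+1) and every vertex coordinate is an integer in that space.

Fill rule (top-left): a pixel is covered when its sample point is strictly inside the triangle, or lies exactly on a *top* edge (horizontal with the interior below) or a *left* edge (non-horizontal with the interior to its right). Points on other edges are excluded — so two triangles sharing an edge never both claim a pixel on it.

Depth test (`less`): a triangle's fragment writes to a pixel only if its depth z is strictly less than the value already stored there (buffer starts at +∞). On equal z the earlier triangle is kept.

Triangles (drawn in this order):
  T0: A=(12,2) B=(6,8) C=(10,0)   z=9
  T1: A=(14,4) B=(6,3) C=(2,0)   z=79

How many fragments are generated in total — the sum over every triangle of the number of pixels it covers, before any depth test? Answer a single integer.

T0:
  2·area = 24
  edge (12, 2)→(6, 8): d=(-6,6) right/bottom  bias=-1
  edge (6, 8)→(10, 0): d=(4,-8) top-left  bias=+0
  edge (10, 0)→(12, 2): d=(2,2) right/bottom  bias=-1
    (5,0)@(11, 1): e=[12,12,0] → .  [on edge]
    (6,0)@(13, 1): e=[0,28,-4] → .  [on edge]
    (4,1)@(9, 3): e=[12,4,8] → X
    (5,1)@(11, 3): e=[0,20,4] → .  [on edge]
    (6,1)@(13, 3): e=[-12,36,0] → .  [on edge]
    (4,2)@(9, 5): e=[0,12,12] → .  [on edge]
    (3,3)@(7, 7): e=[0,4,20] → .  [on edge]
    (2,4)@(5, 9): e=[0,-4,28] → .  [on edge]
  covered (1 px):
    . . . . . . .
    . . . . X . .
    . . . . . . .
    . . . . . . .
    . . . . . . .
T1:
  2·area = 20
  edge (14, 4)→(6, 3): d=(-8,-1) top-left  bias=+0
  edge (6, 3)→(2, 0): d=(-4,-3) top-left  bias=+0
  edge (2, 0)→(14, 4): d=(12,4) right/bottom  bias=-1
    (2,0)@(5, 1): e=[15,5,0] → .  [on edge]
    (3,1)@(7, 3): e=[1,3,16] → X
    (4,1)@(9, 3): e=[3,9,8] → X
    (5,1)@(11, 3): e=[5,15,0] → .  [on edge]
    (3,2)@(7, 5): e=[-15,-5,40] → .
    (4,2)@(9, 5): e=[-13,1,32] → .
  covered (2 px):
    . . . . . . .
    . . . X X . .
    . . . . . . .
    . . . . . . .
    . . . . . . .

Result: 3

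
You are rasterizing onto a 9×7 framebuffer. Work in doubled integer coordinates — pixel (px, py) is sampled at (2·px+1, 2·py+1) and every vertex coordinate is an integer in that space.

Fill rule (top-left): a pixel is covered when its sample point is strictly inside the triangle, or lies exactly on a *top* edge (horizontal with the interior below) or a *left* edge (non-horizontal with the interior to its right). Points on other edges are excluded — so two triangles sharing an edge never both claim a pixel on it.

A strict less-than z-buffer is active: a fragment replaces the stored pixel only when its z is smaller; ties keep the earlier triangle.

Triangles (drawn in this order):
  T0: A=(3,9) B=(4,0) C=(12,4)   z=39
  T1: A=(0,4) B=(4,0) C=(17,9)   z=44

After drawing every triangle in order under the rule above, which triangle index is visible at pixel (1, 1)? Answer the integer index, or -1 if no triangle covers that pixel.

T0:
  2·area = 76
  edge (3, 9)→(4, 0): d=(1,-9) top-left  bias=+0
  edge (4, 0)→(12, 4): d=(8,4) right/bottom  bias=-1
  edge (12, 4)→(3, 9): d=(-9,5) right/bottom  bias=-1
    (2,0)@(5, 1): e=[10,4,62] → #
    (3,0)@(7, 1): e=[28,-4,52] → ·
    (2,1)@(5, 3): e=[12,20,44] → #
    (3,1)@(7, 3): e=[30,12,34] → #
    (4,1)@(9, 3): e=[48,4,24] → #
    (5,1)@(11, 3): e=[66,-4,14] → ·
    (2,2)@(5, 5): e=[14,36,26] → #
    (5,2)@(11, 5): e=[68,12,-4] → ·
    (2,3)@(5, 7): e=[16,52,8] → #
    (3,3)@(7, 7): e=[34,44,-2] → ·
    (4,3)@(9, 7): e=[52,36,-12] → ·
    (1,4)@(3, 9): e=[0,76,0] → ·  [on edge]
  covered (8 px):
    · · # · · · · · ·
    · · # # # · · · ·
    · · # # # · · · ·
    · · # · · · · · ·
    · · · · · · · · ·
    · · · · · · · · ·
    · · · · · · · · ·
T1:
  2·area = 88
  edge (0, 4)→(4, 0): d=(4,-4) top-left  bias=+0
  edge (4, 0)→(17, 9): d=(13,9) right/bottom  bias=-1
  edge (17, 9)→(0, 4): d=(-17,-5) top-left  bias=+0
    (1,0)@(3, 1): e=[0,22,66] → #  [on edge]
    (2,0)@(5, 1): e=[8,4,76] → #
    (3,0)@(7, 1): e=[16,-14,86] → ·
    (0,1)@(1, 3): e=[0,66,22] → #  [on edge]
    (3,1)@(7, 3): e=[24,12,52] → #
    (4,1)@(9, 3): e=[32,-6,62] → ·
    (0,2)@(1, 5): e=[8,92,-12] → ·
    (1,2)@(3, 5): e=[16,74,-2] → ·
    (2,2)@(5, 5): e=[24,56,8] → #
    (4,2)@(9, 5): e=[40,20,28] → #
    (5,2)@(11, 5): e=[48,2,38] → #
    (6,2)@(13, 5): e=[56,-16,48] → ·
    (8,4)@(17, 9): e=[88,0,0] → ·  [on edge]
  covered (12 px):
    · # # · · · · · ·
    # # # # · · · · ·
    · · # # # # · · ·
    · · · · · # # · ·
    · · · · · · · · ·
    · · · · · · · · ·
    · · · · · · · · ·

Z-buffer (winner per pixel, '.' = empty):
  . 1 0 . . . . . .
  1 1 0 0 0 . . . .
  . . 0 0 0 1 . . .
  . . 0 . . 1 1 . .
  . . . . . . . . .
  . . . . . . . . .
  . . . . . . . . .

Final: 1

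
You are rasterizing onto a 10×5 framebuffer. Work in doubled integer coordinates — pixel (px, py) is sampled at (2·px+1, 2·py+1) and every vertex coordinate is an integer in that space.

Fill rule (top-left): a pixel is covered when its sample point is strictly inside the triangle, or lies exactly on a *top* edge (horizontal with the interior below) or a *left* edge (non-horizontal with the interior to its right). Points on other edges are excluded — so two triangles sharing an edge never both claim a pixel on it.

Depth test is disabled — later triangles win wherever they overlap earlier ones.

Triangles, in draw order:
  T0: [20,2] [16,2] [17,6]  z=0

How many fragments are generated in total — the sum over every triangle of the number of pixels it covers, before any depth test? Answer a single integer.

T0:
  2·area = 16  (B↔C swapped to make it positive)
  edge (20, 2)→(17, 6): d=(-3,4) right/bottom  bias=-1
  edge (17, 6)→(16, 2): d=(-1,-4) top-left  bias=+0
  edge (16, 2)→(20, 2): d=(4,0) top-left  bias=+0
    (8,1)@(17, 3): e=[9,3,4] → █
    (9,1)@(19, 3): e=[1,11,4] → █
    (8,2)@(17, 5): e=[3,1,12] → █
    (9,2)@(19, 5): e=[-5,9,12] → ·
    (8,3)@(17, 7): e=[-3,-1,20] → ·
  covered (3 px):
    · · · · · · · · · ·
    · · · · · · · · █ █
    · · · · · · · · █ ·
    · · · · · · · · · ·
    · · · · · · · · · ·

Answer: 3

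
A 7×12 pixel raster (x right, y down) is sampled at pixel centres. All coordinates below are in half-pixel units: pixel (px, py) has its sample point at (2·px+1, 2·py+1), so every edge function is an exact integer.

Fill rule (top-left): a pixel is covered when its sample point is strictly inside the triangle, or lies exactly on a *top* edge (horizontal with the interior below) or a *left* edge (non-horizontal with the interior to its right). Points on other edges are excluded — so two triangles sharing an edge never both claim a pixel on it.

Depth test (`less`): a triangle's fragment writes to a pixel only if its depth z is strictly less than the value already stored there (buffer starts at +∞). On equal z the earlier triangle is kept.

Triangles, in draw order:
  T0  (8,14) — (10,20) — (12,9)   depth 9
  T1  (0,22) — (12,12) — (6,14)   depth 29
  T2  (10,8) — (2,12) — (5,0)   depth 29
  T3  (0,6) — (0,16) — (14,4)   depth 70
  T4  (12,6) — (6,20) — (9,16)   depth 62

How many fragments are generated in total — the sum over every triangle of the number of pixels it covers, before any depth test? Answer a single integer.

T0:
  2·area = 34  (B↔C swapped to make it positive)
  edge (8, 14)→(12, 9): d=(4,-5) top-left  bias=+0
  edge (12, 9)→(10, 20): d=(-2,11) right/bottom  bias=-1
  edge (10, 20)→(8, 14): d=(-2,-6) top-left  bias=+0
    (2,2)@(5, 5): e=[-51,85,0] → .  [on edge]
    (3,5)@(7, 11): e=[-17,51,0] → .  [on edge]
    (5,5)@(11, 11): e=[3,7,24] → X
    (6,5)@(13, 11): e=[13,-15,36] → .
    (4,6)@(9, 13): e=[1,25,8] → X
    (6,6)@(13, 13): e=[21,-19,32] → .
    (4,7)@(9, 15): e=[9,21,4] → X
    (5,7)@(11, 15): e=[19,-1,16] → .
    (4,8)@(9, 17): e=[17,17,0] → X  [on edge]
    (5,8)@(11, 17): e=[27,-5,12] → .
    (4,9)@(9, 19): e=[25,13,-4] → .
    (5,11)@(11, 23): e=[51,-17,0] → .  [on edge]
  covered (5 px):
    . . . . . . .
    . . . . . . .
    . . . . . . .
    . . . . . . .
    . . . . . . .
    . . . . . X .
    . . . . X X .
    . . . . X . .
    . . . . X . .
    . . . . . . .
    . . . . . . .
    . . . . . . .
T1:
  2·area = 36  (B↔C swapped to make it positive)
  edge (0, 22)→(6, 14): d=(6,-8) top-left  bias=+0
  edge (6, 14)→(12, 12): d=(6,-2) top-left  bias=+0
  edge (12, 12)→(0, 22): d=(-12,10) right/bottom  bias=-1
    (4,6)@(9, 13): e=[18,0,18] → X  [on edge]
    (5,6)@(11, 13): e=[34,4,-2] → .
    (1,7)@(3, 15): e=[-18,0,54] → .  [on edge]
    (3,7)@(7, 15): e=[14,8,14] → X
    (4,7)@(9, 15): e=[30,12,-6] → .
    (2,8)@(5, 17): e=[10,16,10] → X
    (3,8)@(7, 17): e=[26,20,-10] → .
    (1,9)@(3, 19): e=[6,24,6] → X
    (2,9)@(5, 19): e=[22,28,-14] → .
    (0,10)@(1, 21): e=[2,32,2] → X
    (1,10)@(3, 21): e=[18,36,-18] → .
    (0,11)@(1, 23): e=[14,44,-22] → .
  covered (5 px):
    . . . . . . .
    . . . . . . .
    . . . . . . .
    . . . . . . .
    . . . . . . .
    . . . . . . .
    . . . . X . .
    . . . X . . .
    . . X . . . .
    . X . . . . .
    X . . . . . .
    . . . . . . .
T2:
  2·area = 84
  edge (10, 8)→(2, 12): d=(-8,4) right/bottom  bias=-1
  edge (2, 12)→(5, 0): d=(3,-12) top-left  bias=+0
  edge (5, 0)→(10, 8): d=(5,8) right/bottom  bias=-1
    (2,0)@(5, 1): e=[76,3,5] → X
    (3,0)@(7, 1): e=[68,27,-11] → .
    (2,1)@(5, 3): e=[60,9,15] → X
    (3,1)@(7, 3): e=[52,33,-1] → .
    (2,2)@(5, 5): e=[44,15,25] → X
    (3,2)@(7, 5): e=[36,39,9] → X
    (4,2)@(9, 5): e=[28,63,-7] → .
    (2,3)@(5, 7): e=[28,21,35] → X
    (4,3)@(9, 7): e=[12,69,3] → X
    (5,3)@(11, 7): e=[4,93,-13] → .
    (1,4)@(3, 9): e=[20,3,61] → X
    (4,4)@(9, 9): e=[-4,75,13] → .
  covered (11 px):
    . . X . . . .
    . . X . . . .
    . . X X . . .
    . . X X X . .
    . X X X . . .
    . X . . . . .
    . . . . . . .
    . . . . . . .
    . . . . . . .
    . . . . . . .
    . . . . . . .
    . . . . . . .
T3:
  2·area = 140  (B↔C swapped to make it positive)
  edge (0, 6)→(14, 4): d=(14,-2) top-left  bias=+0
  edge (14, 4)→(0, 16): d=(-14,12) right/bottom  bias=-1
  edge (0, 16)→(0, 6): d=(0,-10) top-left  bias=+0
    (3,2)@(7, 5): e=[0,70,70] → X  [on edge]
    (4,2)@(9, 5): e=[4,46,90] → X
    (5,2)@(11, 5): e=[8,22,110] → X
    (6,2)@(13, 5): e=[12,-2,130] → .
    (0,3)@(1, 7): e=[16,114,10] → X
    (1,3)@(3, 7): e=[20,90,30] → X
    (2,3)@(5, 7): e=[24,66,50] → X
    (5,3)@(11, 7): e=[36,-6,110] → .
    (0,4)@(1, 9): e=[44,86,10] → X
    (4,4)@(9, 9): e=[60,-10,90] → .
    (0,5)@(1, 11): e=[72,58,10] → X
    (3,5)@(7, 11): e=[84,-14,70] → .
  covered (18 px):
    . . . . . . .
    . . . . . . .
    . . . X X X .
    X X X X X . .
    X X X X . . .
    X X X . . . .
    X X . . . . .
    X . . . . . .
    . . . . . . .
    . . . . . . .
    . . . . . . .
    . . . . . . .
T4:
  2·area = 18  (B↔C swapped to make it positive)
  edge (12, 6)→(9, 16): d=(-3,10) right/bottom  bias=-1
  edge (9, 16)→(6, 20): d=(-3,4) right/bottom  bias=-1
  edge (6, 20)→(12, 6): d=(6,-14) top-left  bias=+0
    (5,4)@(11, 9): e=[1,13,4] → X
    (6,4)@(13, 9): e=[-19,5,32] → .
    (5,5)@(11, 11): e=[-5,7,16] → .
    (4,6)@(9, 13): e=[9,9,0] → X  [on edge]
    (5,6)@(11, 13): e=[-11,1,28] → .
    (4,7)@(9, 15): e=[3,3,12] → X
    (5,7)@(11, 15): e=[-17,-5,40] → .
    (4,8)@(9, 17): e=[-3,-3,24] → .
  covered (3 px):
    . . . . . . .
    . . . . . . .
    . . . . . . .
    . . . . . . .
    . . . . . X .
    . . . . . . .
    . . . . X . .
    . . . . X . .
    . . . . . . .
    . . . . . . .
    . . . . . . .
    . . . . . . .

Answer: 42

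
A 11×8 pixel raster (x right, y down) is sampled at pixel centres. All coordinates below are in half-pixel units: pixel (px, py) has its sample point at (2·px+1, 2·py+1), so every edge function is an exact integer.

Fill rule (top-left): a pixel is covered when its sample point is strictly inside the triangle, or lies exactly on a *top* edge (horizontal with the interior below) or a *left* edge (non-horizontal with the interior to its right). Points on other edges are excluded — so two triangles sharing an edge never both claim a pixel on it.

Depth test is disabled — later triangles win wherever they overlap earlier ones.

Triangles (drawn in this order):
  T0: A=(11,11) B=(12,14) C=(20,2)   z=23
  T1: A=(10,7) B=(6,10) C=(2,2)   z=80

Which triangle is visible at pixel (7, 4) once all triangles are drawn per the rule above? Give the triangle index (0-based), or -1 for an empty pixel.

T0:
  2·area = 36  (B↔C swapped to make it positive)
  edge (11, 11)→(20, 2): d=(9,-9) top-left  bias=+0
  edge (20, 2)→(12, 14): d=(-8,12) right/bottom  bias=-1
  edge (12, 14)→(11, 11): d=(-1,-3) top-left  bias=+0
    (10,0)@(21, 1): e=[0,-4,40] → ·  [on edge]
    (9,1)@(19, 3): e=[0,4,32] → █  [on edge]
    (10,1)@(21, 3): e=[18,-20,38] → ·
    (4,2)@(9, 5): e=[-72,108,0] → ·  [on edge]
    (8,2)@(17, 5): e=[0,12,24] → █  [on edge]
    (9,2)@(19, 5): e=[18,-12,30] → ·
    (7,3)@(15, 7): e=[0,20,16] → █  [on edge]
    (8,3)@(17, 7): e=[18,-4,22] → ·
    (6,4)@(13, 9): e=[0,28,8] → █  [on edge]
    (8,4)@(17, 9): e=[36,-20,20] → ·
    (5,5)@(11, 11): e=[0,36,0] → █  [on edge]
    (7,5)@(15, 11): e=[36,-12,12] → ·
    (4,6)@(9, 13): e=[0,44,-8] → ·  [on edge]
    (3,7)@(7, 15): e=[0,52,-16] → ·  [on edge]
  covered (7 px):
    · · · · · · · · · · ·
    · · · · · · · · · █ ·
    · · · · · · · · █ · ·
    · · · · · · · █ · · ·
    · · · · · · █ █ · · ·
    · · · · · █ █ · · · ·
    · · · · · · · · · · ·
    · · · · · · · · · · ·
T1:
  2·area = 44
  edge (10, 7)→(6, 10): d=(-4,3) right/bottom  bias=-1
  edge (6, 10)→(2, 2): d=(-4,-8) top-left  bias=+0
  edge (2, 2)→(10, 7): d=(8,5) right/bottom  bias=-1
    (1,1)@(3, 3): e=[37,4,3] → █
    (2,1)@(5, 3): e=[31,20,-7] → ·
    (1,2)@(3, 5): e=[29,-4,19] → ·
    (2,2)@(5, 5): e=[23,12,9] → █
    (3,2)@(7, 5): e=[17,28,-1] → ·
    (2,3)@(5, 7): e=[15,4,25] → █
    (3,3)@(7, 7): e=[9,20,15] → █
    (4,3)@(9, 7): e=[3,36,5] → █
    (5,3)@(11, 7): e=[-3,52,-5] → ·
    (2,4)@(5, 9): e=[7,-4,41] → ·
    (3,4)@(7, 9): e=[1,12,31] → █
    (4,4)@(9, 9): e=[-5,28,21] → ·
  covered (6 px):
    · · · · · · · · · · ·
    · █ · · · · · · · · ·
    · · █ · · · · · · · ·
    · · █ █ █ · · · · · ·
    · · · █ · · · · · · ·
    · · · · · · · · · · ·
    · · · · · · · · · · ·
    · · · · · · · · · · ·

Z-buffer (winner per pixel, '.' = empty):
  . . . . . . . . . . .
  . 1 . . . . . . . 0 .
  . . 1 . . . . . 0 . .
  . . 1 1 1 . . 0 . . .
  . . . 1 . . 0 0 . . .
  . . . . . 0 0 . . . .
  . . . . . . . . . . .
  . . . . . . . . . . .

Result: 0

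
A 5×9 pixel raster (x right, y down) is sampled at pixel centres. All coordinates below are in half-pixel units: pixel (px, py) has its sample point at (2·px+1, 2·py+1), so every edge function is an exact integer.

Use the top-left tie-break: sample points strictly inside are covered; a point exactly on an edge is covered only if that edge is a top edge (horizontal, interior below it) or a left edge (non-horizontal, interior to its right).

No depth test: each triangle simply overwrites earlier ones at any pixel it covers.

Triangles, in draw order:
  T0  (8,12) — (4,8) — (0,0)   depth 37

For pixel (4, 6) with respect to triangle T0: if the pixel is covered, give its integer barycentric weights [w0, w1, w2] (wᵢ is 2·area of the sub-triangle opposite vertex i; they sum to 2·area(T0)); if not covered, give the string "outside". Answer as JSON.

T0:
  2·area = 16
  edge (8, 12)→(4, 8): d=(-4,-4) top-left  bias=+0
  edge (4, 8)→(0, 0): d=(-4,-8) top-left  bias=+0
  edge (0, 0)→(8, 12): d=(8,12) right/bottom  bias=-1
    (0,2)@(1, 5): e=[0,-12,28] → .  [on edge]
    (1,2)@(3, 5): e=[8,4,4] → X
    (2,2)@(5, 5): e=[16,20,-20] → .
    (1,3)@(3, 7): e=[0,-4,20] → .  [on edge]
    (2,4)@(5, 9): e=[0,4,12] → X  [on edge]
    (3,4)@(7, 9): e=[8,20,-12] → .
    (2,5)@(5, 11): e=[-8,-4,28] → .
    (3,5)@(7, 11): e=[0,12,4] → X  [on edge]
    (4,5)@(9, 11): e=[8,28,-20] → .
    (3,6)@(7, 13): e=[-8,4,20] → .
    (4,6)@(9, 13): e=[0,20,-4] → .  [on edge]
  covered (3 px):
    . . . . .
    . . . . .
    . X . . .
    . . . . .
    . . X . .
    . . . X .
    . . . . .
    . . . . .
    . . . . .

Answer: "outside"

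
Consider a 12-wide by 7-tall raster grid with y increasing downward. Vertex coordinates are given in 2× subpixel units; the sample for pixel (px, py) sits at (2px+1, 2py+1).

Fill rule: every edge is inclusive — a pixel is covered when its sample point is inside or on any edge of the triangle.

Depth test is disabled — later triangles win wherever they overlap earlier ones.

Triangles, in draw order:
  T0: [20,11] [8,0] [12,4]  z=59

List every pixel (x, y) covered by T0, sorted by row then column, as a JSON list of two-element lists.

T0:
  2·area = 4  (B↔C swapped to make it positive)
  edge (20, 11)→(12, 4): d=(-8,-7) inclusive
  edge (12, 4)→(8, 0): d=(-4,-4) inclusive
  edge (8, 0)→(20, 11): d=(12,11) inclusive
    (4,0)@(9, 1): e=[3,0,1] → #  [on edge]
    (5,0)@(11, 1): e=[17,8,-21] → ·
    (4,1)@(9, 3): e=[-13,-8,25] → ·
    (5,1)@(11, 3): e=[1,0,3] → #  [on edge]
    (6,1)@(13, 3): e=[15,8,-19] → ·
    (5,2)@(11, 5): e=[-15,-8,27] → ·
    (6,2)@(13, 5): e=[-1,0,5] → ·  [on edge]
    (7,3)@(15, 7): e=[-3,0,7] → ·  [on edge]
    (8,4)@(17, 9): e=[-5,0,9] → ·  [on edge]
    (9,5)@(19, 11): e=[-7,0,11] → ·  [on edge]
    (10,6)@(21, 13): e=[-9,0,13] → ·  [on edge]
  covered (2 px):
    · · · · # · · · · · · ·
    · · · · · # · · · · · ·
    · · · · · · · · · · · ·
    · · · · · · · · · · · ·
    · · · · · · · · · · · ·
    · · · · · · · · · · · ·
    · · · · · · · · · · · ·

Result: [[4,0],[5,1]]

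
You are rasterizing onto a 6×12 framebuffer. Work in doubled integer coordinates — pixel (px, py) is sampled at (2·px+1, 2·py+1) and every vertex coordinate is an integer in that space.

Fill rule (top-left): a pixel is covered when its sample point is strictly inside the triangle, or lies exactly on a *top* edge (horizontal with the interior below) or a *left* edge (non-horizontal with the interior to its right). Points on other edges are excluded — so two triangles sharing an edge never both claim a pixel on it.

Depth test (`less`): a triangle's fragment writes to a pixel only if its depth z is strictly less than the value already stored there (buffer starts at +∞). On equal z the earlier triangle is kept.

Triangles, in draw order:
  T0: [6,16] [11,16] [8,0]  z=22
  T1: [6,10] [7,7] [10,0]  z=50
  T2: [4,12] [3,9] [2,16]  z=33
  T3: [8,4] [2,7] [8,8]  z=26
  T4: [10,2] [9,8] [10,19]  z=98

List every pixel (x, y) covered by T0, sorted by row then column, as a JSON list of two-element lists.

T0:
  2·area = 80  (B↔C swapped to make it positive)
  edge (6, 16)→(8, 0): d=(2,-16) top-left  bias=+0
  edge (8, 0)→(11, 16): d=(3,16) right/bottom  bias=-1
  edge (11, 16)→(6, 16): d=(-5,0) right/bottom  bias=-1
    (4,3)@(9, 7): e=[30,5,45] → X
    (5,3)@(11, 7): e=[62,-27,45] → .
    (3,4)@(7, 9): e=[2,43,35] → X
    (5,4)@(11, 9): e=[66,-21,35] → .
    (3,5)@(7, 11): e=[6,49,25] → X
    (5,5)@(11, 11): e=[70,-15,25] → .
    (3,6)@(7, 13): e=[10,55,15] → X
    (5,6)@(11, 13): e=[74,-9,15] → .
    (3,7)@(7, 15): e=[14,61,5] → X
    (5,7)@(11, 15): e=[78,-3,5] → .
    (3,8)@(7, 17): e=[18,67,-5] → .
    (4,8)@(9, 17): e=[50,35,-5] → .
  covered (9 px):
    . . . . . .
    . . . . . .
    . . . . . .
    . . . . X .
    . . . X X .
    . . . X X .
    . . . X X .
    . . . X X .
    . . . . . .
    . . . . . .
    . . . . . .
    . . . . . .
T1:
  2·area = 2
  edge (6, 10)→(7, 7): d=(1,-3) top-left  bias=+0
  edge (7, 7)→(10, 0): d=(3,-7) top-left  bias=+0
  edge (10, 0)→(6, 10): d=(-4,10) right/bottom  bias=-1
    (4,0)@(9, 1): e=[0,-4,6] → .  [on edge]
    (3,3)@(7, 7): e=[0,0,2] → X  [on edge]
    (4,3)@(9, 7): e=[6,14,-18] → .
    (3,4)@(7, 9): e=[2,6,-6] → .
    (2,6)@(5, 13): e=[0,4,-2] → .  [on edge]
    (1,9)@(3, 19): e=[0,8,-6] → .  [on edge]
    (0,10)@(1, 21): e=[-4,0,6] → .  [on edge]
  covered (1 px):
    . . . . . .
    . . . . . .
    . . . . . .
    . . . X . .
    . . . . . .
    . . . . . .
    . . . . . .
    . . . . . .
    . . . . . .
    . . . . . .
    . . . . . .
    . . . . . .
T2:
  2·area = 10  (B↔C swapped to make it positive)
  edge (4, 12)→(2, 16): d=(-2,4) right/bottom  bias=-1
  edge (2, 16)→(3, 9): d=(1,-7) top-left  bias=+0
  edge (3, 9)→(4, 12): d=(1,3) right/bottom  bias=-1
    (0,1)@(1, 3): e=[30,-20,0] → .  [on edge]
    (1,4)@(3, 9): e=[10,0,0] → .  [on edge]
    (1,5)@(3, 11): e=[6,2,2] → X
    (2,5)@(5, 11): e=[-2,16,-4] → .
    (1,6)@(3, 13): e=[2,4,4] → X
    (2,6)@(5, 13): e=[-6,18,-2] → .
    (1,7)@(3, 15): e=[-2,6,6] → .
    (2,7)@(5, 15): e=[-10,20,0] → .  [on edge]
    (3,10)@(7, 21): e=[-30,40,0] → .  [on edge]
    (0,11)@(1, 23): e=[-10,0,20] → .  [on edge]
  covered (2 px):
    . . . . . .
    . . . . . .
    . . . . . .
    . . . . . .
    . . . . . .
    . X . . . .
    . X . . . .
    . . . . . .
    . . . . . .
    . . . . . .
    . . . . . .
    . . . . . .
T3:
  2·area = 24  (B↔C swapped to make it positive)
  edge (8, 4)→(8, 8): d=(0,4) right/bottom  bias=-1
  edge (8, 8)→(2, 7): d=(-6,-1) top-left  bias=+0
  edge (2, 7)→(8, 4): d=(6,-3) top-left  bias=+0
    (3,2)@(7, 5): e=[4,17,3] → X
    (4,2)@(9, 5): e=[-4,19,9] → .
    (1,3)@(3, 7): e=[20,1,3] → X
    (2,3)@(5, 7): e=[12,3,9] → X
    (4,3)@(9, 7): e=[-4,7,21] → .
    (1,4)@(3, 9): e=[20,-11,15] → .
    (2,4)@(5, 9): e=[12,-9,21] → .
    (3,4)@(7, 9): e=[4,-7,27] → .
  covered (4 px):
    . . . . . .
    . . . . . .
    . . . X . .
    . X X X . .
    . . . . . .
    . . . . . .
    . . . . . .
    . . . . . .
    . . . . . .
    . . . . . .
    . . . . . .
    . . . . . .
T4:
  2·area = 17  (B↔C swapped to make it positive)
  edge (10, 2)→(10, 19): d=(0,17) right/bottom  bias=-1
  edge (10, 19)→(9, 8): d=(-1,-11) top-left  bias=+0
  edge (9, 8)→(10, 2): d=(1,-6) top-left  bias=+0
  covered (0 px):
    . . . . . .
    . . . . . .
    . . . . . .
    . . . . . .
    . . . . . .
    . . . . . .
    . . . . . .
    . . . . . .
    . . . . . .
    . . . . . .
    . . . . . .
    . . . . . .

Answer: [[4,3],[3,4],[4,4],[3,5],[4,5],[3,6],[4,6],[3,7],[4,7]]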